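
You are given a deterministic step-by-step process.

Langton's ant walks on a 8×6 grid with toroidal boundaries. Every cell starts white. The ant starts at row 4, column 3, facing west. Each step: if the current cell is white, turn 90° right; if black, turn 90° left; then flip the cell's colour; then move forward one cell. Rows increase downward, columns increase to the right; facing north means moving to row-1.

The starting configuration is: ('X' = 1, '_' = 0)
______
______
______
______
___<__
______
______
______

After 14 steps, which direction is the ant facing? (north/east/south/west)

east

t=0: ______
______
______
______
___<__
______
______
______
t=1: ______
______
______
___^__
___X__
______
______
______
t=2: ______
______
______
___X>_
___X__
______
______
______
t=3: ______
______
______
___XX_
___Xv_
______
______
______
t=4: ______
______
______
___XX_
___<X_
______
______
______
t=5: ______
______
______
___XX_
____X_
___v__
______
______
t=6: ______
______
______
___XX_
____X_
__<X__
______
______
t=7: ______
______
______
___XX_
__^_X_
__XX__
______
______
t=8: ______
______
______
___XX_
__X>X_
__XX__
______
______
t=9: ______
______
______
___XX_
__XXX_
__Xv__
______
______
t=10: ______
______
______
___XX_
__XXX_
__X_>_
______
______
t=11: ______
______
______
___XX_
__XXX_
__X_X_
____v_
______
t=12: ______
______
______
___XX_
__XXX_
__X_X_
___<X_
______
t=13: ______
______
______
___XX_
__XXX_
__X^X_
___XX_
______
t=14: ______
______
______
___XX_
__XXX_
__XX>_
___XX_
______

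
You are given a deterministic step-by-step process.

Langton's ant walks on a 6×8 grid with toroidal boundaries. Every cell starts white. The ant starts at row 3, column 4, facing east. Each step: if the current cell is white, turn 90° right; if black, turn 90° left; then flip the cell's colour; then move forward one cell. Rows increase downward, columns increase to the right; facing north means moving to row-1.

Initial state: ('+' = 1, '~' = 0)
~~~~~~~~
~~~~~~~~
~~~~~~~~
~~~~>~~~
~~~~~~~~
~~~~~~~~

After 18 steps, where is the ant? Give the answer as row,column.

2,3

0) ~~~~~~~~
~~~~~~~~
~~~~~~~~
~~~~>~~~
~~~~~~~~
~~~~~~~~
1) ~~~~~~~~
~~~~~~~~
~~~~~~~~
~~~~+~~~
~~~~v~~~
~~~~~~~~
2) ~~~~~~~~
~~~~~~~~
~~~~~~~~
~~~~+~~~
~~~<+~~~
~~~~~~~~
3) ~~~~~~~~
~~~~~~~~
~~~~~~~~
~~~^+~~~
~~~++~~~
~~~~~~~~
4) ~~~~~~~~
~~~~~~~~
~~~~~~~~
~~~+>~~~
~~~++~~~
~~~~~~~~
5) ~~~~~~~~
~~~~~~~~
~~~~^~~~
~~~+~~~~
~~~++~~~
~~~~~~~~
6) ~~~~~~~~
~~~~~~~~
~~~~+>~~
~~~+~~~~
~~~++~~~
~~~~~~~~
7) ~~~~~~~~
~~~~~~~~
~~~~++~~
~~~+~v~~
~~~++~~~
~~~~~~~~
8) ~~~~~~~~
~~~~~~~~
~~~~++~~
~~~+<+~~
~~~++~~~
~~~~~~~~
9) ~~~~~~~~
~~~~~~~~
~~~~^+~~
~~~+++~~
~~~++~~~
~~~~~~~~
10) ~~~~~~~~
~~~~~~~~
~~~<~+~~
~~~+++~~
~~~++~~~
~~~~~~~~
11) ~~~~~~~~
~~~^~~~~
~~~+~+~~
~~~+++~~
~~~++~~~
~~~~~~~~
12) ~~~~~~~~
~~~+>~~~
~~~+~+~~
~~~+++~~
~~~++~~~
~~~~~~~~
13) ~~~~~~~~
~~~++~~~
~~~+v+~~
~~~+++~~
~~~++~~~
~~~~~~~~
14) ~~~~~~~~
~~~++~~~
~~~<++~~
~~~+++~~
~~~++~~~
~~~~~~~~
15) ~~~~~~~~
~~~++~~~
~~~~++~~
~~~v++~~
~~~++~~~
~~~~~~~~
16) ~~~~~~~~
~~~++~~~
~~~~++~~
~~~~>+~~
~~~++~~~
~~~~~~~~
17) ~~~~~~~~
~~~++~~~
~~~~^+~~
~~~~~+~~
~~~++~~~
~~~~~~~~
18) ~~~~~~~~
~~~++~~~
~~~<~+~~
~~~~~+~~
~~~++~~~
~~~~~~~~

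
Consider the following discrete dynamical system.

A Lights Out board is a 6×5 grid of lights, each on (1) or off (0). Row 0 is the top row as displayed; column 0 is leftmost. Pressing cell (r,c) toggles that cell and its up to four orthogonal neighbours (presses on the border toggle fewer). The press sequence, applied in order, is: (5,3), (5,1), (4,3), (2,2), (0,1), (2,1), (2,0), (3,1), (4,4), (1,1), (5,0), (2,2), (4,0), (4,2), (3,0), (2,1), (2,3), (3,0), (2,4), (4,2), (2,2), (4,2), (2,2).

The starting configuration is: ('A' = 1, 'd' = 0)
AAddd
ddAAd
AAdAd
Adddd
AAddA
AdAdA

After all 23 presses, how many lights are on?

10

step 0: AAddd
ddAAd
AAdAd
Adddd
AAddA
AdAdA
step 1: AAddd
ddAAd
AAdAd
Adddd
AAdAA
AddAd
step 2: AAddd
ddAAd
AAdAd
Adddd
AddAA
dAAAd
step 3: AAddd
ddAAd
AAdAd
AddAd
AdAdd
dAAdd
step 4: AAddd
dddAd
AdAdd
AdAAd
AdAdd
dAAdd
step 5: ddAdd
dAdAd
AdAdd
AdAAd
AdAdd
dAAdd
step 6: ddAdd
dddAd
dAddd
AAAAd
AdAdd
dAAdd
step 7: ddAdd
AddAd
Adddd
dAAAd
AdAdd
dAAdd
step 8: ddAdd
AddAd
AAddd
AddAd
AAAdd
dAAdd
step 9: ddAdd
AddAd
AAddd
AddAA
AAAAA
dAAdA
step 10: dAAdd
dAAAd
Adddd
AddAA
AAAAA
dAAdA
step 11: dAAdd
dAAAd
Adddd
AddAA
dAAAA
AdAdA
step 12: dAAdd
dAdAd
AAAAd
AdAAA
dAAAA
AdAdA
step 13: dAAdd
dAdAd
AAAAd
ddAAA
AdAAA
ddAdA
step 14: dAAdd
dAdAd
AAAAd
dddAA
AAddA
ddddA
step 15: dAAdd
dAdAd
dAAAd
AAdAA
dAddA
ddddA
step 16: dAAdd
dddAd
AddAd
AddAA
dAddA
ddddA
step 17: dAAdd
ddddd
AdAdA
AdddA
dAddA
ddddA
step 18: dAAdd
ddddd
ddAdA
dAddA
AAddA
ddddA
step 19: dAAdd
ddddA
ddAAd
dAddd
AAddA
ddddA
step 20: dAAdd
ddddA
ddAAd
dAAdd
AdAAA
ddAdA
step 21: dAAdd
ddAdA
dAddd
dAddd
AdAAA
ddAdA
step 22: dAAdd
ddAdA
dAddd
dAAdd
AAddA
ddddA
step 23: dAAdd
ddddA
ddAAd
dAddd
AAddA
ddddA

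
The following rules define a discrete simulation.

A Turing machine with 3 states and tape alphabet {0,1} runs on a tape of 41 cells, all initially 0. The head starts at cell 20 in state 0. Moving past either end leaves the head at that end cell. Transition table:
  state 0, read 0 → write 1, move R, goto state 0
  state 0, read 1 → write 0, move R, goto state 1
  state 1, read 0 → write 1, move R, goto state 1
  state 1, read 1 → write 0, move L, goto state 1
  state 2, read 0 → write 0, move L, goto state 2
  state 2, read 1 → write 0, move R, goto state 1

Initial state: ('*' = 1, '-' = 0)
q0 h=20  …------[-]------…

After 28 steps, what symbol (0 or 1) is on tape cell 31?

k=0  q0 h=20  …------[-]------…
k=1  q0 h=21  …-----*[-]------…
k=2  q0 h=22  …----**[-]------…
k=3  q0 h=23  …---***[-]------…
k=4  q0 h=24  …--****[-]------…
k=5  q0 h=25  …-*****[-]------…
k=6  q0 h=26  …******[-]------…
k=7  q0 h=27  …******[-]------…
k=8  q0 h=28  …******[-]------…
k=9  q0 h=29  …******[-]------…
k=10  q0 h=30  …******[-]------…
k=11  q0 h=31  …******[-]------…
k=12  q0 h=32  …******[-]------…
k=13  q0 h=33  …******[-]------…
k=14  q0 h=34  …******[-]------|
k=15  q0 h=35  …******[-]-----|
k=16  q0 h=36  …******[-]----|
k=17  q0 h=37  …******[-]---|
k=18  q0 h=38  …******[-]--|
k=19  q0 h=39  …******[-]-|
k=20  q0 h=40  …******[-]|
k=21  q0 h=40  …******[*]|
k=22  q1 h=40  …******[-]|
k=23  q1 h=40  …******[*]|
k=24  q1 h=39  …******[*]-|
k=25  q1 h=38  …******[*]--|
k=26  q1 h=37  …******[*]---|
k=27  q1 h=36  …******[*]----|
k=28  q1 h=35  …******[*]-----|

1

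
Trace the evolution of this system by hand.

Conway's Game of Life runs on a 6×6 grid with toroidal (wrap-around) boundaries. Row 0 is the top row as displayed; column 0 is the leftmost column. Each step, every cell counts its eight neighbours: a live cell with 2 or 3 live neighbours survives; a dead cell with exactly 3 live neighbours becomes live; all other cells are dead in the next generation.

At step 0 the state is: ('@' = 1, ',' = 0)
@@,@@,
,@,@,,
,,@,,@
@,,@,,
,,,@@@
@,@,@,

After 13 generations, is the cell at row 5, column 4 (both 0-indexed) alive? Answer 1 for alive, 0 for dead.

1

gen 0: @@,@@,
,@,@,,
,,@,,@
@,,@,,
,,,@@@
@,@,@,
gen 1: @,,,@,
,@,@,@
@@@@@,
@,@@,,
@@@,,,
@,@,,,
gen 2: @,@@@,
,,,,,,
,,,,,,
,,,,@,
@,,,,@
@,@@,,
gen 3: ,,@,@@
,,,@,,
,,,,,,
,,,,,@
@@,@@@
@,@,,,
gen 4: ,@@,@@
,,,@@,
,,,,,,
,,,,,@
,@@@@,
,,@,,,
gen 5: ,@@,@@
,,@@@@
,,,,@,
,,@@@,
,@@@@,
@,,,,@
gen 6: ,@@,,,
@@@,,,
,,,,,,
,@,,,@
@@,,,,
,,,,,,
gen 7: @,@,,,
@,@,,,
,,@,,,
,@,,,,
@@,,,,
@,@,,,
gen 8: @,@@,@
,,@@,,
,,@,,,
@@@,,,
@,@,,,
@,@,,@
gen 9: @,,,,@
,,,,@,
,,,,,,
@,@@,,
,,@@,,
,,@,@,
gen 10: ,,,@@@
,,,,,@
,,,@,,
,@@@,,
,,,,@,
,@@,@@
gen 11: ,,@@,,
,,,@,@
,,,@@,
,,@@@,
@,,,@@
@,@,,,
gen 12: ,@@@@,
,,,,,,
,,,,,@
,,@,,,
@,@,@,
@,@,@,
gen 13: ,@@,@@
,,@@@,
,,,,,,
,@,@,@
,,@,,,
@,,,@,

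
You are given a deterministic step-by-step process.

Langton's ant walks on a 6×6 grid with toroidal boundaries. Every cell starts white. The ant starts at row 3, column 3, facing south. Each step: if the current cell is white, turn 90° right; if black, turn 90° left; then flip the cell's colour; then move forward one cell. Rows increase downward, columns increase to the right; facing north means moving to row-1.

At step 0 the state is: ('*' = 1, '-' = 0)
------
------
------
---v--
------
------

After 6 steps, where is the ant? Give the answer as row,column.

t=0: ------
------
------
---v--
------
------
t=1: ------
------
------
--<*--
------
------
t=2: ------
------
--^---
--**--
------
------
t=3: ------
------
--*>--
--**--
------
------
t=4: ------
------
--**--
--*v--
------
------
t=5: ------
------
--**--
--*->-
------
------
t=6: ------
------
--**--
--*-*-
----v-
------

4,4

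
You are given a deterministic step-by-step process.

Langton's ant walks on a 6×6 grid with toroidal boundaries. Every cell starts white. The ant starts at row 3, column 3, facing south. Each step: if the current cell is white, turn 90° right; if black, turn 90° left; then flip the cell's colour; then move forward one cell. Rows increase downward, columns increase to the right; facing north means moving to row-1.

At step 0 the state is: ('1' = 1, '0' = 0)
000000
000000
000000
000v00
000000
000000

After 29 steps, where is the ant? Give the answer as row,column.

0) 000000
000000
000000
000v00
000000
000000
1) 000000
000000
000000
00<100
000000
000000
2) 000000
000000
00^000
001100
000000
000000
3) 000000
000000
001>00
001100
000000
000000
4) 000000
000000
001100
001v00
000000
000000
5) 000000
000000
001100
0010>0
000000
000000
6) 000000
000000
001100
001010
0000v0
000000
7) 000000
000000
001100
001010
000<10
000000
8) 000000
000000
001100
001^10
000110
000000
9) 000000
000000
001100
0011>0
000110
000000
10) 000000
000000
0011^0
001100
000110
000000
11) 000000
000000
00111>
001100
000110
000000
12) 000000
000000
001111
00110v
000110
000000
13) 000000
000000
001111
0011<1
000110
000000
14) 000000
000000
0011^1
001111
000110
000000
15) 000000
000000
001<01
001111
000110
000000
16) 000000
000000
001001
001v11
000110
000000
17) 000000
000000
001001
0010>1
000110
000000
18) 000000
000000
0010^1
001001
000110
000000
19) 000000
000000
00101>
001001
000110
000000
20) 000000
00000^
001010
001001
000110
000000
21) 000000
>00001
001010
001001
000110
000000
22) 000000
100001
v01010
001001
000110
000000
23) 000000
100001
10101<
001001
000110
000000
24) 000000
10000^
101011
001001
000110
000000
25) 000000
1000<0
101011
001001
000110
000000
26) 0000^0
100010
101011
001001
000110
000000
27) 00001>
100010
101011
001001
000110
000000
28) 000011
10001v
101011
001001
000110
000000
29) 000011
1000<1
101011
001001
000110
000000

1,4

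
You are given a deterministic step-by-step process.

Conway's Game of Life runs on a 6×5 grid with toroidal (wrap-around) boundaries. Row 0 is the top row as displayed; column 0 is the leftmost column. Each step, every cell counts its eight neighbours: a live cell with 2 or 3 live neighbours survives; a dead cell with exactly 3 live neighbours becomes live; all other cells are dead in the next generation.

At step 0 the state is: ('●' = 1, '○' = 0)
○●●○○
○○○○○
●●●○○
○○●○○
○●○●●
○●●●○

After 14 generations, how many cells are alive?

step 0: ○●●○○
○○○○○
●●●○○
○○●○○
○●○●●
○●●●○
step 1: ○●○●○
●○○○○
○●●○○
○○○○●
●●○○●
○○○○●
step 2: ●○○○●
●○○○○
●●○○○
○○●●●
○○○●●
○●●●●
step 3: ○○●○○
○○○○○
●●●●○
○●●○○
○●○○○
○●●○○
step 4: ○●●○○
○○○●○
●○○●○
○○○●○
●○○○○
○●●○○
step 5: ○●○●○
○●○●●
○○●●○
○○○○○
○●●○○
●○●○○
step 6: ○●○●○
●●○○●
○○●●●
○●○●○
○●●○○
●○○●○
step 7: ○●○●○
○●○○○
○○○○○
●●○○●
●●○●●
●○○●●
step 8: ○●○●○
○○●○○
○●○○○
○●●●○
○○○○○
○○○○○
step 9: ○○●○○
○●●○○
○●○●○
○●●○○
○○●○○
○○○○○
step 10: ○●●○○
○●○●○
●○○●○
○●○●○
○●●○○
○○○○○
step 11: ○●●○○
●●○●●
●●○●○
●●○●●
○●●○○
○○○○○
step 12: ○●●●●
○○○●○
○○○○○
○○○●○
○●●●●
○○○○○
step 13: ○○●●●
○○○●●
○○○○○
○○○●●
○○●●●
○○○○○
step 14: ○○●○●
○○●○●
○○○○○
○○●○●
○○●○●
○○○○○

8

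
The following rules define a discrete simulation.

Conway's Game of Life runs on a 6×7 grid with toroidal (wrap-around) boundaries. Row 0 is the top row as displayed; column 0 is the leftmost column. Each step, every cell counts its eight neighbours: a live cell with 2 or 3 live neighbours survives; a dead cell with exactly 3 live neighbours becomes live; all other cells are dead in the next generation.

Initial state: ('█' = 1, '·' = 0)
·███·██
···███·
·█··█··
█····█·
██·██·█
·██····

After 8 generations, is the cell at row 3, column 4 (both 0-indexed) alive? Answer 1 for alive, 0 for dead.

[0] ·███·██
···███·
·█··█··
█····█·
██·██·█
·██····
[1] ██···██
██····█
···█··█
··██·█·
···████
·······
[2] ·█···█·
·██····
·█·████
··█····
··██·██
·······
[3] ·██····
·█·█··█
██·███·
██·····
··██···
··█·███
[4] ·█··█·█
···█·██
···███·
█·····█
█·█████
····██·
[5] █··█··█
█·██··█
█··█···
███····
██·█···
·██····
[6] ···█··█
··███··
···█···
···█··█
···█···
···█··█
[7] ·····█·
··█·█··
·······
··███··
··███··
··███··
[8] ··█··█·
·······
··█·█··
··█·█··
·█···█·
··█··█·

1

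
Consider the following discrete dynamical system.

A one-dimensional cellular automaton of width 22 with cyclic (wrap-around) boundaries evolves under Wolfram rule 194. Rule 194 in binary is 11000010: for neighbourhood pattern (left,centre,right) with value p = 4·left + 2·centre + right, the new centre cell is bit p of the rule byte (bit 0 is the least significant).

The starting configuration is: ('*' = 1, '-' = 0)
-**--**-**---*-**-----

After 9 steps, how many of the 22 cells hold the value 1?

0) -**--**-**---*-**-----
1) *-*-*-*--*--*---*-----
2) --------*--*---*-----*
3) -------*--*---*-----*-
4) ------*--*---*-----*--
5) -----*--*---*-----*---
6) ----*--*---*-----*----
7) ---*--*---*-----*-----
8) --*--*---*-----*------
9) -*--*---*-----*-------

4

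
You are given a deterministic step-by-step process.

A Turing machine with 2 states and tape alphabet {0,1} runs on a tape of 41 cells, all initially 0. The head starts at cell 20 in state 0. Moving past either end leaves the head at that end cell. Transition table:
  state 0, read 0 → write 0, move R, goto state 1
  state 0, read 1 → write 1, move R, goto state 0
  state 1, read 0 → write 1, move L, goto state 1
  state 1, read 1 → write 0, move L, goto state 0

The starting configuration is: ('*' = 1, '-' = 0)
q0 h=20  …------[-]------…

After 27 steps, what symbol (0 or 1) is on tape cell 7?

1

[0] q0 h=20  …------[-]------…
[1] q1 h=21  …------[-]------…
[2] q1 h=20  …------[-]*-----…
[3] q1 h=19  …------[-]**----…
[4] q1 h=18  …------[-]***---…
[5] q1 h=17  …------[-]****--…
[6] q1 h=16  …------[-]*****-…
[7] q1 h=15  …------[-]******…
[8] q1 h=14  …------[-]******…
[9] q1 h=13  …------[-]******…
[10] q1 h=12  …------[-]******…
[11] q1 h=11  …------[-]******…
[12] q1 h=10  …------[-]******…
[13] q1 h= 9  …------[-]******…
[14] q1 h= 8  …------[-]******…
[15] q1 h= 7  …------[-]******…
[16] q1 h= 6  |------[-]******…
[17] q1 h= 5  |-----[-]******…
[18] q1 h= 4  |----[-]******…
[19] q1 h= 3  |---[-]******…
[20] q1 h= 2  |--[-]******…
[21] q1 h= 1  |-[-]******…
[22] q1 h= 0  |[-]******…
[23] q1 h= 0  |[*]******…
[24] q0 h= 0  |[-]******…
[25] q1 h= 1  |-[*]******…
[26] q0 h= 0  |[-]-*****…
[27] q1 h= 1  |-[-]******…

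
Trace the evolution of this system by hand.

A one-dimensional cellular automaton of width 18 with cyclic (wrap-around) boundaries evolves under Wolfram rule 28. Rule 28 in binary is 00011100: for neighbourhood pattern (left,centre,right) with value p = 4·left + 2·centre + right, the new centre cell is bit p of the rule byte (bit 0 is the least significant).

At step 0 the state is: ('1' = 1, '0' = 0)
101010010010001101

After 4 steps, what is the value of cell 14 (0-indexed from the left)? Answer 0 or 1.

k=0  101010010010001101
k=1  001011011011001001
k=2  101010010010101101
k=3  001011011010101001
k=4  101010010010101101

1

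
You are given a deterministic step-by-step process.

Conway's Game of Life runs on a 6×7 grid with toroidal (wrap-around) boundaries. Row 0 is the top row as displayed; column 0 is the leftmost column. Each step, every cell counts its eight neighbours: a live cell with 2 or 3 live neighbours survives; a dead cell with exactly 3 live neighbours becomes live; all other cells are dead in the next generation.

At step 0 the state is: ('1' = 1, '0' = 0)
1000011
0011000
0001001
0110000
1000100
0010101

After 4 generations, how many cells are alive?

4

[0] 1000011
0011000
0001001
0110000
1000100
0010101
[1] 1110111
1011110
0101000
1111000
1010010
0101100
[2] 0000000
0000000
0000001
1001101
1000001
0000000
[3] 0000000
0000000
1000011
0000000
1000011
0000000
[4] 0000000
0000001
0000001
0000000
0000001
0000001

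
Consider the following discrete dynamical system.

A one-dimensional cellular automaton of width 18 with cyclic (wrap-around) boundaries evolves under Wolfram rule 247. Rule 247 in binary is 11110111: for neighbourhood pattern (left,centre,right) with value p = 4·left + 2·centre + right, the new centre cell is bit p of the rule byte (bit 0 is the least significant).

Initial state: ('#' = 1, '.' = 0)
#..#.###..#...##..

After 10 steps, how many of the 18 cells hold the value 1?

16

gen 0: #..#.###..#...##..
gen 1: #####.########.###
gen 2: ######.########.##
gen 3: #######.########.#
gen 4: ########.########.
gen 5: .########.########
gen 6: #.########.#######
gen 7: ##.########.######
gen 8: ###.########.#####
gen 9: ####.########.####
gen 10: #####.########.###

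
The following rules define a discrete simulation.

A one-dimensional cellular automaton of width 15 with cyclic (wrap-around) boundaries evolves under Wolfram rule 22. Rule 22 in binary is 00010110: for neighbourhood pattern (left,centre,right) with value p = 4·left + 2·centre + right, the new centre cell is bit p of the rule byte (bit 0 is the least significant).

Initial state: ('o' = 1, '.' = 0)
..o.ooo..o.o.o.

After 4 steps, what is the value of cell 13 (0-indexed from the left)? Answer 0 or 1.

1

t=0: ..o.ooo..o.o.o.
t=1: .oo....ooo.o.oo
t=2: ...o..o....o...
t=3: ..oooooo..ooo..
t=4: .o......oo...o.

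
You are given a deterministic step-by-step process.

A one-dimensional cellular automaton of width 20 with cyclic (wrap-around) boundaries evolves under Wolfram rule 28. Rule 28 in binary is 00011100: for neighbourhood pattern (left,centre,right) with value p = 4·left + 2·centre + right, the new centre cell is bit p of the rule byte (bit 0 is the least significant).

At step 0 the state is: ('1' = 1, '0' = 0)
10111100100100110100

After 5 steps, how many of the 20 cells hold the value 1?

t=0: 10111100100100110100
t=1: 10100010110110100110
t=2: 10110010100100110100
t=3: 10101010110110100110
t=4: 10101010100100110100
t=5: 10101010110110100110

11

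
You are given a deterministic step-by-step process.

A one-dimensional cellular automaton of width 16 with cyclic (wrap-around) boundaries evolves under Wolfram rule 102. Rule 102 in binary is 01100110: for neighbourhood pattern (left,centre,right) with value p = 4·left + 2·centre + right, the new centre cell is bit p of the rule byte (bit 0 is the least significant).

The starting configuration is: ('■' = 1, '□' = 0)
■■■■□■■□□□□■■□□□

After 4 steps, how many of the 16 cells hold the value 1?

10

0) ■■■■□■■□□□□■■□□□
1) □□□■■□■□□□■□■□□■
2) □□■□■■■□□■■■■□■■
3) □■■■□□■□■□□□■■□■
4) ■□□■□■■■■□□■□■■■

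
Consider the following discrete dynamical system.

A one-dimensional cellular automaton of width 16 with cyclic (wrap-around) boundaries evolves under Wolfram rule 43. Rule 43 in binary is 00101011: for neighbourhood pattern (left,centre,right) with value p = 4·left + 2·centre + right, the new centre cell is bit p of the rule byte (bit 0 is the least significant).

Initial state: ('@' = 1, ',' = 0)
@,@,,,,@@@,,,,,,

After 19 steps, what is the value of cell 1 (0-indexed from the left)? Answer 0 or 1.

t=0: @,@,,,,@@@,,,,,,
t=1: ,@,,@@@@,,,@@@@@
t=2: @,,@@,,,,@@@,,,,
t=3: ,,@@,,@@@@,,,@@@
t=4: ,@@,,@@,,,,@@@,,
t=5: @@,,@@,,@@@@,,,@
t=6: ,,,@@,,@@,,,,@@@
t=7: ,@@@,,@@,,@@@@,,
t=8: @@,,,@@,,@@,,,,@
t=9: ,,,@@@,,@@,,@@@@
t=10: ,@@@,,,@@,,@@,,,
t=11: @@,,,@@@,,@@,,@@
t=12: ,,,@@@,,,@@,,@@,
t=13: @@@@,,,@@@,,@@,,
t=14: @,,,,@@@,,,@@,,@
t=15: ,,@@@@,,,@@@,,@@
t=16: ,@@,,,,@@@,,,@@,
t=17: @@,,@@@@,,,@@@,,
t=18: @,,@@,,,,@@@,,,@
t=19: ,,@@,,@@@@,,,@@@

0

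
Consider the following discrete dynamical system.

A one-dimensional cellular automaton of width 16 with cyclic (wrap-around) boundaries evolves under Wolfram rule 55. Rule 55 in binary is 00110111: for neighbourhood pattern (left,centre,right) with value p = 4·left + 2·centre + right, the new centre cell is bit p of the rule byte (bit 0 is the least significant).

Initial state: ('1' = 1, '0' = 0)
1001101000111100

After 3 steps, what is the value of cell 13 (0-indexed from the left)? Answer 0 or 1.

0

0) 1001101000111100
1) 1110011111000011
2) 0001100000111100
3) 1110011111000011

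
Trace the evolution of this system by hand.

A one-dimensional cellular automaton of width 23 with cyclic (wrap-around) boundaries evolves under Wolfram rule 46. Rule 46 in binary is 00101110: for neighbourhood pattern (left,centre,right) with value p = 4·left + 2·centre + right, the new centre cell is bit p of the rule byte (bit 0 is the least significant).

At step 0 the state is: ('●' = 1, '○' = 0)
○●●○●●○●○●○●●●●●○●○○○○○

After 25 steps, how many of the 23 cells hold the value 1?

k=0  ○●●○●●○●○●○●●●●●○●○○○○○
k=1  ●●○●●○●●●●●●○○○○●●○○○○○
k=2  ●○●●○●●○○○○○○○○●●○○○○○●
k=3  ○●●○●●○○○○○○○○●●○○○○○●●
k=4  ●●○●●○○○○○○○○●●○○○○○●●○
k=5  ●○●●○○○○○○○○●●○○○○○●●○●
k=6  ○●●○○○○○○○○●●○○○○○●●○●●
k=7  ●●○○○○○○○○●●○○○○○●●○●●○
k=8  ●○○○○○○○○●●○○○○○●●○●●○●
k=9  ○○○○○○○○●●○○○○○●●○●●○●●
k=10  ○○○○○○○●●○○○○○●●○●●○●●○
k=11  ○○○○○○●●○○○○○●●○●●○●●○○
k=12  ○○○○○●●○○○○○●●○●●○●●○○○
k=13  ○○○○●●○○○○○●●○●●○●●○○○○
k=14  ○○○●●○○○○○●●○●●○●●○○○○○
k=15  ○○●●○○○○○●●○●●○●●○○○○○○
k=16  ○●●○○○○○●●○●●○●●○○○○○○○
k=17  ●●○○○○○●●○●●○●●○○○○○○○○
k=18  ●○○○○○●●○●●○●●○○○○○○○○●
k=19  ○○○○○●●○●●○●●○○○○○○○○●●
k=20  ○○○○●●○●●○●●○○○○○○○○●●○
k=21  ○○○●●○●●○●●○○○○○○○○●●○○
k=22  ○○●●○●●○●●○○○○○○○○●●○○○
k=23  ○●●○●●○●●○○○○○○○○●●○○○○
k=24  ●●○●●○●●○○○○○○○○●●○○○○○
k=25  ●○●●○●●○○○○○○○○●●○○○○○●

8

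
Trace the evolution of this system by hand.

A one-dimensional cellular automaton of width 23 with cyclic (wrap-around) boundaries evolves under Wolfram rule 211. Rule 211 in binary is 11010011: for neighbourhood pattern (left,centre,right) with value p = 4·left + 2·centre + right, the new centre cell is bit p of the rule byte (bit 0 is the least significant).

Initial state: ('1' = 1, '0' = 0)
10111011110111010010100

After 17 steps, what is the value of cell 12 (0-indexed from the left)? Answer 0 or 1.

0) 10111011110111010010100
1) 00011001110011001100011
2) 11101110111101110111101
3) 11100110011100110011100
4) 01111011101111011101111
5) 00111001100111001100111
6) 11011110111011110111011
7) 11001110011001110011001
8) 11110111101110111101110
9) 01110011100110011100110
10) 10111101111011101111011
11) 10011100111001100111001
12) 11101111011110111011110
13) 01100111001110011001110
14) 10111011110111101110111
15) 10011001110011100110011
16) 11101110111101111011101
17) 11100110011100111001100

0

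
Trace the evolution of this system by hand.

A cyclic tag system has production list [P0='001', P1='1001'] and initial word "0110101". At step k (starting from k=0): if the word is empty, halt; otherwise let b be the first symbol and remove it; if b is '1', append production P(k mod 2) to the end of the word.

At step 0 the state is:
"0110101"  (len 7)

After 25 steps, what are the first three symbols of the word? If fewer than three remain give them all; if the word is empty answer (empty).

011

0) "0110101"  (len 7)
1) "110101"  (len 6)
2) "101011001"  (len 9)
3) "01011001001"  (len 11)
4) "1011001001"  (len 10)
5) "011001001001"  (len 12)
6) "11001001001"  (len 11)
7) "1001001001001"  (len 13)
8) "0010010010011001"  (len 16)
9) "010010010011001"  (len 15)
10) "10010010011001"  (len 14)
11) "0010010011001001"  (len 16)
12) "010010011001001"  (len 15)
13) "10010011001001"  (len 14)
14) "00100110010011001"  (len 17)
15) "0100110010011001"  (len 16)
16) "100110010011001"  (len 15)
17) "00110010011001001"  (len 17)
18) "0110010011001001"  (len 16)
19) "110010011001001"  (len 15)
20) "100100110010011001"  (len 18)
21) "00100110010011001001"  (len 20)
22) "0100110010011001001"  (len 19)
23) "100110010011001001"  (len 18)
24) "001100100110010011001"  (len 21)
25) "01100100110010011001"  (len 20)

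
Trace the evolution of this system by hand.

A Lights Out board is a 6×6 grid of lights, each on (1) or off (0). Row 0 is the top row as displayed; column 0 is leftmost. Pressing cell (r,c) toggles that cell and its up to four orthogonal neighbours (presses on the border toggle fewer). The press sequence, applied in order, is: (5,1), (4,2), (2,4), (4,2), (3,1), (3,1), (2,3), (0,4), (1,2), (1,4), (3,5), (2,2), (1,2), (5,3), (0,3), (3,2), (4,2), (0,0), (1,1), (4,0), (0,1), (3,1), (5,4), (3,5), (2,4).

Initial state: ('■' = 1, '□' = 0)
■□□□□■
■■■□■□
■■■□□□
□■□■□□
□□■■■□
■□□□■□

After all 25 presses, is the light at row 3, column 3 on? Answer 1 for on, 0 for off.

1

t=0: ■□□□□■
■■■□■□
■■■□□□
□■□■□□
□□■■■□
■□□□■□
t=1: ■□□□□■
■■■□■□
■■■□□□
□■□■□□
□■■■■□
□■■□■□
t=2: ■□□□□■
■■■□■□
■■■□□□
□■■■□□
□□□□■□
□■□□■□
t=3: ■□□□□■
■■■□□□
■■■■■■
□■■■■□
□□□□■□
□■□□■□
t=4: ■□□□□■
■■■□□□
■■■■■■
□■□■■□
□■■■■□
□■■□■□
t=5: ■□□□□■
■■■□□□
■□■■■■
■□■■■□
□□■■■□
□■■□■□
t=6: ■□□□□■
■■■□□□
■■■■■■
□■□■■□
□■■■■□
□■■□■□
t=7: ■□□□□■
■■■■□□
■■□□□■
□■□□■□
□■■■■□
□■■□■□
t=8: ■□□■■□
■■■■■□
■■□□□■
□■□□■□
□■■■■□
□■■□■□
t=9: ■□■■■□
■□□□■□
■■■□□■
□■□□■□
□■■■■□
□■■□■□
t=10: ■□■■□□
■□□■□■
■■■□■■
□■□□■□
□■■■■□
□■■□■□
t=11: ■□■■□□
■□□■□■
■■■□■□
□■□□□■
□■■■■■
□■■□■□
t=12: ■□■■□□
■□■■□■
■□□■■□
□■■□□■
□■■■■■
□■■□■□
t=13: ■□□■□□
■■□□□■
■□■■■□
□■■□□■
□■■■■■
□■■□■□
t=14: ■□□■□□
■■□□□■
■□■■■□
□■■□□■
□■■□■■
□■□■□□
t=15: ■□■□■□
■■□■□■
■□■■■□
□■■□□■
□■■□■■
□■□■□□
t=16: ■□■□■□
■■□■□■
■□□■■□
□□□■□■
□■□□■■
□■□■□□
t=17: ■□■□■□
■■□■□■
■□□■■□
□□■■□■
□□■■■■
□■■■□□
t=18: □■■□■□
□■□■□■
■□□■■□
□□■■□■
□□■■■■
□■■■□□
t=19: □□■□■□
■□■■□■
■■□■■□
□□■■□■
□□■■■■
□■■■□□
t=20: □□■□■□
■□■■□■
■■□■■□
■□■■□■
■■■■■■
■■■■□□
t=21: ■■□□■□
■■■■□■
■■□■■□
■□■■□■
■■■■■■
■■■■□□
t=22: ■■□□■□
■■■■□■
■□□■■□
□■□■□■
■□■■■■
■■■■□□
t=23: ■■□□■□
■■■■□■
■□□■■□
□■□■□■
■□■■□■
■■■□■■
t=24: ■■□□■□
■■■■□■
■□□■■■
□■□■■□
■□■■□□
■■■□■■
t=25: ■■□□■□
■■■■■■
■□□□□□
□■□■□□
■□■■□□
■■■□■■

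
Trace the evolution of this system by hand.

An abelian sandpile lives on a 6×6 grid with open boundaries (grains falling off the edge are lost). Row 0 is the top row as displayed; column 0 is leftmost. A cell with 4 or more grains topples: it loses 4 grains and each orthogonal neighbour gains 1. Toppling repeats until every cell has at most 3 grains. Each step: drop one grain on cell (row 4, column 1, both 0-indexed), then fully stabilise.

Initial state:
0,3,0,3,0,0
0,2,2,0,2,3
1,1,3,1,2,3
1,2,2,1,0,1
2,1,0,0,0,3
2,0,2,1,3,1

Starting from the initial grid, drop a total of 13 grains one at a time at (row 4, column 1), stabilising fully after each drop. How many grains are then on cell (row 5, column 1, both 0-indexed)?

2

t=0: 0,3,0,3,0,0
0,2,2,0,2,3
1,1,3,1,2,3
1,2,2,1,0,1
2,1,0,0,0,3
2,0,2,1,3,1
t=1: 0,3,0,3,0,0
0,2,2,0,2,3
1,1,3,1,2,3
1,2,2,1,0,1
2,2,0,0,0,3
2,0,2,1,3,1
t=2: 0,3,0,3,0,0
0,2,2,0,2,3
1,1,3,1,2,3
1,2,2,1,0,1
2,3,0,0,0,3
2,0,2,1,3,1
t=3: 0,3,0,3,0,0
0,2,2,0,2,3
1,1,3,1,2,3
1,3,2,1,0,1
3,0,1,0,0,3
2,1,2,1,3,1
t=4: 0,3,0,3,0,0
0,2,2,0,2,3
1,1,3,1,2,3
1,3,2,1,0,1
3,1,1,0,0,3
2,1,2,1,3,1
t=5: 0,3,0,3,0,0
0,2,2,0,2,3
1,1,3,1,2,3
1,3,2,1,0,1
3,2,1,0,0,3
2,1,2,1,3,1
t=6: 0,3,0,3,0,0
0,2,2,0,2,3
1,1,3,1,2,3
1,3,2,1,0,1
3,3,1,0,0,3
2,1,2,1,3,1
t=7: 0,3,0,3,0,0
0,2,2,0,2,3
1,2,3,1,2,3
3,0,3,1,0,1
0,2,2,0,0,3
3,2,2,1,3,1
t=8: 0,3,0,3,0,0
0,2,2,0,2,3
1,2,3,1,2,3
3,0,3,1,0,1
0,3,2,0,0,3
3,2,2,1,3,1
t=9: 0,3,0,3,0,0
0,2,2,0,2,3
1,2,3,1,2,3
3,1,3,1,0,1
1,0,3,0,0,3
3,3,2,1,3,1
t=10: 0,3,0,3,0,0
0,2,2,0,2,3
1,2,3,1,2,3
3,1,3,1,0,1
1,1,3,0,0,3
3,3,2,1,3,1
t=11: 0,3,0,3,0,0
0,2,2,0,2,3
1,2,3,1,2,3
3,1,3,1,0,1
1,2,3,0,0,3
3,3,2,1,3,1
t=12: 0,3,0,3,0,0
0,2,2,0,2,3
1,2,3,1,2,3
3,1,3,1,0,1
1,3,3,0,0,3
3,3,2,1,3,1
t=13: 0,3,0,3,0,0
0,2,3,0,2,3
1,3,0,2,2,3
3,3,1,2,0,1
3,2,2,1,0,3
0,2,0,2,3,1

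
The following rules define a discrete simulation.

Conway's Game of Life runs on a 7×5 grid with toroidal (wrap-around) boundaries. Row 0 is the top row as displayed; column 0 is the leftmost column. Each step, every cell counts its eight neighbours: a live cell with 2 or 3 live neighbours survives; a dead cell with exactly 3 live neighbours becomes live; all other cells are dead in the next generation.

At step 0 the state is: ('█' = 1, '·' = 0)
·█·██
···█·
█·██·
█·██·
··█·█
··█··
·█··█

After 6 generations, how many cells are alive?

6

step 0: ·█·██
···█·
█·██·
█·██·
··█·█
··█··
·█··█
step 1: ···██
██···
·····
█····
··█·█
███··
·█··█
step 2: ·████
█···█
██···
·····
··███
··█·█
·█··█
step 3: ·██··
·····
██··█
█████
··█·█
·██·█
·█··█
step 4: ███··
··█··
·····
·····
·····
·██·█
·····
step 5: ·██··
··█··
·····
·····
·····
·····
···█·
step 6: ·███·
·██··
·····
·····
·····
·····
··█··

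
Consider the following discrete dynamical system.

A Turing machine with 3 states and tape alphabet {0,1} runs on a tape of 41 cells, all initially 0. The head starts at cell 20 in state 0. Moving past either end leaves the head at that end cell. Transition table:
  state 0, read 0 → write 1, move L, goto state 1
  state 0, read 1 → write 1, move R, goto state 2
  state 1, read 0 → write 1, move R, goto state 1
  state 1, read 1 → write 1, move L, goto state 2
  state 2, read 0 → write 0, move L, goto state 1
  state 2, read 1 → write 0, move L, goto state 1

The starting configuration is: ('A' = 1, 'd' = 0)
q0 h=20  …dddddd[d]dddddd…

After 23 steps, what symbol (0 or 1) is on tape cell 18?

step 0: q0 h=20  …dddddd[d]dddddd…
step 1: q1 h=19  …dddddd[d]Addddd…
step 2: q1 h=20  …dddddA[A]dddddd…
step 3: q2 h=19  …dddddd[A]Addddd…
step 4: q1 h=18  …dddddd[d]dAdddd…
step 5: q1 h=19  …dddddA[d]Addddd…
step 6: q1 h=20  …ddddAA[A]dddddd…
step 7: q2 h=19  …dddddA[A]Addddd…
step 8: q1 h=18  …dddddd[A]dAdddd…
step 9: q2 h=17  …dddddd[d]AdAddd…
step 10: q1 h=16  …dddddd[d]dAdAdd…
step 11: q1 h=17  …dddddA[d]AdAddd…
step 12: q1 h=18  …ddddAA[A]dAdddd…
step 13: q2 h=17  …dddddA[A]AdAddd…
step 14: q1 h=16  …dddddd[A]dAdAdd…
step 15: q2 h=15  …dddddd[d]AdAdAd…
step 16: q1 h=14  …dddddd[d]dAdAdA…
step 17: q1 h=15  …dddddA[d]AdAdAd…
step 18: q1 h=16  …ddddAA[A]dAdAdd…
step 19: q2 h=15  …dddddA[A]AdAdAd…
step 20: q1 h=14  …dddddd[A]dAdAdA…
step 21: q2 h=13  …dddddd[d]AdAdAd…
step 22: q1 h=12  …dddddd[d]dAdAdA…
step 23: q1 h=13  …dddddA[d]AdAdAd…

1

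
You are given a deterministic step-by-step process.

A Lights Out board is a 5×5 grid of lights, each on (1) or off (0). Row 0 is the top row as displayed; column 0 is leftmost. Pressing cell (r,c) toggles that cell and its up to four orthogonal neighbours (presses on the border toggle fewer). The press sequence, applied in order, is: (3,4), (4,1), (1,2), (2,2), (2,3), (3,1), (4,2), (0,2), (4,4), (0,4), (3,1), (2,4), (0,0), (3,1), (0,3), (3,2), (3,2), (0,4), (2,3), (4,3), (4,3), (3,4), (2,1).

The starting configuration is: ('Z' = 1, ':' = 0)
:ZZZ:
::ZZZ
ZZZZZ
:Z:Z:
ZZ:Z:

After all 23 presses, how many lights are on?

0) :ZZZ:
::ZZZ
ZZZZZ
:Z:Z:
ZZ:Z:
1) :ZZZ:
::ZZZ
ZZZZ:
:Z::Z
ZZ:ZZ
2) :ZZZ:
::ZZZ
ZZZZ:
::::Z
::ZZZ
3) :Z:Z:
:Z::Z
ZZ:Z:
::::Z
::ZZZ
4) :Z:Z:
:ZZ:Z
Z:Z::
::Z:Z
::ZZZ
5) :Z:Z:
:ZZZZ
Z::ZZ
::ZZZ
::ZZZ
6) :Z:Z:
:ZZZZ
ZZ:ZZ
ZZ:ZZ
:ZZZZ
7) :Z:Z:
:ZZZZ
ZZ:ZZ
ZZZZZ
::::Z
8) ::Z::
:Z:ZZ
ZZ:ZZ
ZZZZZ
::::Z
9) ::Z::
:Z:ZZ
ZZ:ZZ
ZZZZ:
:::Z:
10) ::ZZZ
:Z:Z:
ZZ:ZZ
ZZZZ:
:::Z:
11) ::ZZZ
:Z:Z:
Z::ZZ
:::Z:
:Z:Z:
12) ::ZZZ
:Z:ZZ
Z::::
:::ZZ
:Z:Z:
13) ZZZZZ
ZZ:ZZ
Z::::
:::ZZ
:Z:Z:
14) ZZZZZ
ZZ:ZZ
ZZ:::
ZZZZZ
:::Z:
15) ZZ:::
ZZ::Z
ZZ:::
ZZZZZ
:::Z:
16) ZZ:::
ZZ::Z
ZZZ::
Z:::Z
::ZZ:
17) ZZ:::
ZZ::Z
ZZ:::
ZZZZZ
:::Z:
18) ZZ:ZZ
ZZ:::
ZZ:::
ZZZZZ
:::Z:
19) ZZ:ZZ
ZZ:Z:
ZZZZZ
ZZZ:Z
:::Z:
20) ZZ:ZZ
ZZ:Z:
ZZZZZ
ZZZZZ
::Z:Z
21) ZZ:ZZ
ZZ:Z:
ZZZZZ
ZZZ:Z
:::Z:
22) ZZ:ZZ
ZZ:Z:
ZZZZ:
ZZZZ:
:::ZZ
23) ZZ:ZZ
Z::Z:
:::Z:
Z:ZZ:
:::ZZ

12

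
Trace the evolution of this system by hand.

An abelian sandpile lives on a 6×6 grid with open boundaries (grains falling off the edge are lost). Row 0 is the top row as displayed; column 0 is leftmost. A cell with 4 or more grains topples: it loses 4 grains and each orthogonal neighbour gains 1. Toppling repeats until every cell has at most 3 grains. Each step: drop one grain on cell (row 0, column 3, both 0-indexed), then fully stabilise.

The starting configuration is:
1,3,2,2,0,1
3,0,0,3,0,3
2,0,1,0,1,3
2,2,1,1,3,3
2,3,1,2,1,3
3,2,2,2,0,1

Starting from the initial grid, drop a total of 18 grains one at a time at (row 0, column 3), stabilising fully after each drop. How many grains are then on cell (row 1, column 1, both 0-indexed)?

2

gen 0: 1,3,2,2,0,1
3,0,0,3,0,3
2,0,1,0,1,3
2,2,1,1,3,3
2,3,1,2,1,3
3,2,2,2,0,1
gen 1: 1,3,2,3,0,1
3,0,0,3,0,3
2,0,1,0,1,3
2,2,1,1,3,3
2,3,1,2,1,3
3,2,2,2,0,1
gen 2: 1,3,3,1,1,1
3,0,1,0,1,3
2,0,1,1,1,3
2,2,1,1,3,3
2,3,1,2,1,3
3,2,2,2,0,1
gen 3: 1,3,3,2,1,1
3,0,1,0,1,3
2,0,1,1,1,3
2,2,1,1,3,3
2,3,1,2,1,3
3,2,2,2,0,1
gen 4: 1,3,3,3,1,1
3,0,1,0,1,3
2,0,1,1,1,3
2,2,1,1,3,3
2,3,1,2,1,3
3,2,2,2,0,1
gen 5: 2,0,1,1,2,1
3,1,2,1,1,3
2,0,1,1,1,3
2,2,1,1,3,3
2,3,1,2,1,3
3,2,2,2,0,1
gen 6: 2,0,1,2,2,1
3,1,2,1,1,3
2,0,1,1,1,3
2,2,1,1,3,3
2,3,1,2,1,3
3,2,2,2,0,1
gen 7: 2,0,1,3,2,1
3,1,2,1,1,3
2,0,1,1,1,3
2,2,1,1,3,3
2,3,1,2,1,3
3,2,2,2,0,1
gen 8: 2,0,2,0,3,1
3,1,2,2,1,3
2,0,1,1,1,3
2,2,1,1,3,3
2,3,1,2,1,3
3,2,2,2,0,1
gen 9: 2,0,2,1,3,1
3,1,2,2,1,3
2,0,1,1,1,3
2,2,1,1,3,3
2,3,1,2,1,3
3,2,2,2,0,1
gen 10: 2,0,2,2,3,1
3,1,2,2,1,3
2,0,1,1,1,3
2,2,1,1,3,3
2,3,1,2,1,3
3,2,2,2,0,1
gen 11: 2,0,2,3,3,1
3,1,2,2,1,3
2,0,1,1,1,3
2,2,1,1,3,3
2,3,1,2,1,3
3,2,2,2,0,1
gen 12: 2,0,3,1,0,2
3,1,2,3,2,3
2,0,1,1,1,3
2,2,1,1,3,3
2,3,1,2,1,3
3,2,2,2,0,1
gen 13: 2,0,3,2,0,2
3,1,2,3,2,3
2,0,1,1,1,3
2,2,1,1,3,3
2,3,1,2,1,3
3,2,2,2,0,1
gen 14: 2,0,3,3,0,2
3,1,2,3,2,3
2,0,1,1,1,3
2,2,1,1,3,3
2,3,1,2,1,3
3,2,2,2,0,1
gen 15: 2,1,1,2,1,2
3,2,0,1,3,3
2,0,2,2,1,3
2,2,1,1,3,3
2,3,1,2,1,3
3,2,2,2,0,1
gen 16: 2,1,1,3,1,2
3,2,0,1,3,3
2,0,2,2,1,3
2,2,1,1,3,3
2,3,1,2,1,3
3,2,2,2,0,1
gen 17: 2,1,2,0,2,2
3,2,0,2,3,3
2,0,2,2,1,3
2,2,1,1,3,3
2,3,1,2,1,3
3,2,2,2,0,1
gen 18: 2,1,2,1,2,2
3,2,0,2,3,3
2,0,2,2,1,3
2,2,1,1,3,3
2,3,1,2,1,3
3,2,2,2,0,1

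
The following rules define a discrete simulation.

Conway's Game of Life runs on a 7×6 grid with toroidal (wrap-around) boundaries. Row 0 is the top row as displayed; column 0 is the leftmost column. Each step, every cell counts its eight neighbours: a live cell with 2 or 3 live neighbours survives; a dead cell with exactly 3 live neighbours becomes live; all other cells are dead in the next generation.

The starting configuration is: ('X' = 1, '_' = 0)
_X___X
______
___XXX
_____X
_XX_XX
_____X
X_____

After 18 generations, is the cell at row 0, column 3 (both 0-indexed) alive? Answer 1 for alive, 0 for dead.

1

0) _X___X
______
___XXX
_____X
_XX_XX
_____X
X_____
1) X_____
X____X
____XX
__X___
____XX
_X__XX
X____X
2) _X____
X___X_
X___XX
___X__
X__XXX
______
_X__X_
3) XX___X
XX__X_
X__XX_
___X__
___XXX
X__X__
______
4) _X___X
__XXX_
XXXXX_
__X___
__XX_X
___X_X
_X___X
5) _X_X_X
______
____XX
X____X
__XX__
___X_X
__X__X
6) X_X_X_
X____X
X___XX
X__X_X
X_XX_X
___X__
__XX_X
7) X_X_X_
___X__
_X____
__XX__
XXXX_X
XX___X
_XX__X
8) X_X_XX
_XXX__
___X__
___XX_
___X_X
___X__
__XXX_
9) X____X
XX___X
______
__XX__
__XX__
______
_XX___
10) __X__X
_X___X
XXX___
__XX__
__XX__
_X_X__
XX____
11) __X__X
_____X
X__X__
______
_X__X_
XX_X__
XX____
12) _X___X
X___XX
______
______
XXX___
_____X
_____X
13) ______
X___XX
_____X
_X____
XX____
_X___X
____XX
14) X_____
X___XX
____XX
_X____
_XX___
_X__XX
X___XX
15) _X____
X___X_
____X_
XXX___
_XX___
_XXXX_
_X__X_
16) XX___X
_____X
X__X__
X_XX__
______
X___X_
XX__X_
17) _X__X_
_X__XX
XXXXXX
_XXX__
_X_X_X
XX____
____X_
18) X__XX_
______
______
______
___XX_
XXX_XX
XX___X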